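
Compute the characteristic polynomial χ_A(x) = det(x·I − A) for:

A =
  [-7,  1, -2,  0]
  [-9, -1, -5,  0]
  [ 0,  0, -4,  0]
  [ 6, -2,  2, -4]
x^4 + 16*x^3 + 96*x^2 + 256*x + 256

Expanding det(x·I − A) (e.g. by cofactor expansion or by noting that A is similar to its Jordan form J, which has the same characteristic polynomial as A) gives
  χ_A(x) = x^4 + 16*x^3 + 96*x^2 + 256*x + 256
which factors as (x + 4)^4. The eigenvalues (with algebraic multiplicities) are λ = -4 with multiplicity 4.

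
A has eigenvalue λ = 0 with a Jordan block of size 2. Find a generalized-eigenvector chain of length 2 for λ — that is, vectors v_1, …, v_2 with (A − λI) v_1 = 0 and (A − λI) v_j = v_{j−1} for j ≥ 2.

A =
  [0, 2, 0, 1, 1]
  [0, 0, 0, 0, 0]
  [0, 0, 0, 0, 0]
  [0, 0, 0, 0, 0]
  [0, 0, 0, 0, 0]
A Jordan chain for λ = 0 of length 2:
v_1 = (2, 0, 0, 0, 0)ᵀ
v_2 = (0, 1, 0, 0, 0)ᵀ

Let N = A − (0)·I. We want v_2 with N^2 v_2 = 0 but N^1 v_2 ≠ 0; then v_{j-1} := N · v_j for j = 2, …, 2.

Pick v_2 = (0, 1, 0, 0, 0)ᵀ.
Then v_1 = N · v_2 = (2, 0, 0, 0, 0)ᵀ.

Sanity check: (A − (0)·I) v_1 = (0, 0, 0, 0, 0)ᵀ = 0. ✓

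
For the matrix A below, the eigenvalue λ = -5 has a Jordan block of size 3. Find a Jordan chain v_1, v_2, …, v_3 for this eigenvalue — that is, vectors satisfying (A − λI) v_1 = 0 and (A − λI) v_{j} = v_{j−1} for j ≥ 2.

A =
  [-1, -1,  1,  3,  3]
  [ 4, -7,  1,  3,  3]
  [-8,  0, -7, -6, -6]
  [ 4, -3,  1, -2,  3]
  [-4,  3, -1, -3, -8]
A Jordan chain for λ = -5 of length 3:
v_1 = (4, 0, -16, -4, 4)ᵀ
v_2 = (4, 4, -8, 4, -4)ᵀ
v_3 = (1, 0, 0, 0, 0)ᵀ

Let N = A − (-5)·I. We want v_3 with N^3 v_3 = 0 but N^2 v_3 ≠ 0; then v_{j-1} := N · v_j for j = 3, …, 2.

Pick v_3 = (1, 0, 0, 0, 0)ᵀ.
Then v_2 = N · v_3 = (4, 4, -8, 4, -4)ᵀ.
Then v_1 = N · v_2 = (4, 0, -16, -4, 4)ᵀ.

Sanity check: (A − (-5)·I) v_1 = (0, 0, 0, 0, 0)ᵀ = 0. ✓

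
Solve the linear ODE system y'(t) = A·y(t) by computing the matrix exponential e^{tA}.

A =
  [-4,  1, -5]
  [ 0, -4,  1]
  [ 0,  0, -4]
e^{tA} =
  [exp(-4*t), t*exp(-4*t), t^2*exp(-4*t)/2 - 5*t*exp(-4*t)]
  [0, exp(-4*t), t*exp(-4*t)]
  [0, 0, exp(-4*t)]

Strategy: write A = P · J · P⁻¹ where J is a Jordan canonical form, so e^{tA} = P · e^{tJ} · P⁻¹, and e^{tJ} can be computed block-by-block.

A has Jordan form
J =
  [-4,  1,  0]
  [ 0, -4,  1]
  [ 0,  0, -4]
(up to reordering of blocks).

Per-block formulas:
  For a 3×3 Jordan block J_3(-4): exp(t · J_3(-4)) = e^(-4t)·(I + t·N + (t^2/2)·N^2), where N is the 3×3 nilpotent shift.

After assembling e^{tJ} and conjugating by P, we get:

e^{tA} =
  [exp(-4*t), t*exp(-4*t), t^2*exp(-4*t)/2 - 5*t*exp(-4*t)]
  [0, exp(-4*t), t*exp(-4*t)]
  [0, 0, exp(-4*t)]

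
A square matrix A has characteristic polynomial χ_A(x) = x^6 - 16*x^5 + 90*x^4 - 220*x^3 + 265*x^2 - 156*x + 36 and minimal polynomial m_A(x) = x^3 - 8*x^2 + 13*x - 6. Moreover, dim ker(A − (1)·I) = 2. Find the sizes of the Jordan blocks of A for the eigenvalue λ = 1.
Block sizes for λ = 1: [2, 2]

Step 1 — from the characteristic polynomial, algebraic multiplicity of λ = 1 is 4. From dim ker(A − (1)·I) = 2, there are exactly 2 Jordan blocks for λ = 1.
Step 2 — from the minimal polynomial, the factor (x − 1)^2 tells us the largest block for λ = 1 has size 2.
Step 3 — with total size 4, 2 blocks, and largest block 2, the block sizes (in nonincreasing order) are [2, 2].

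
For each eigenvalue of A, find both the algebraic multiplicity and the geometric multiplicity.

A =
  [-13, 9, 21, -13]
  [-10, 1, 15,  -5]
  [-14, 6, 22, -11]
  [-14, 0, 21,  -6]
λ = 1: alg = 4, geom = 2

Step 1 — factor the characteristic polynomial to read off the algebraic multiplicities:
  χ_A(x) = (x - 1)^4

Step 2 — compute geometric multiplicities via the rank-nullity identity g(λ) = n − rank(A − λI):
  rank(A − (1)·I) = 2, so dim ker(A − (1)·I) = n − 2 = 2

Summary:
  λ = 1: algebraic multiplicity = 4, geometric multiplicity = 2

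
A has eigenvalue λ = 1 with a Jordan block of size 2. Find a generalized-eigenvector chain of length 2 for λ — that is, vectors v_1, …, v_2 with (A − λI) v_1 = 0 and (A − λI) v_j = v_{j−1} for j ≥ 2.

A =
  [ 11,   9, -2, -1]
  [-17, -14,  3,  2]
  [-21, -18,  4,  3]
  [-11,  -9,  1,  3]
A Jordan chain for λ = 1 of length 2:
v_1 = (10, -17, -21, -11)ᵀ
v_2 = (1, 0, 0, 0)ᵀ

Let N = A − (1)·I. We want v_2 with N^2 v_2 = 0 but N^1 v_2 ≠ 0; then v_{j-1} := N · v_j for j = 2, …, 2.

Pick v_2 = (1, 0, 0, 0)ᵀ.
Then v_1 = N · v_2 = (10, -17, -21, -11)ᵀ.

Sanity check: (A − (1)·I) v_1 = (0, 0, 0, 0)ᵀ = 0. ✓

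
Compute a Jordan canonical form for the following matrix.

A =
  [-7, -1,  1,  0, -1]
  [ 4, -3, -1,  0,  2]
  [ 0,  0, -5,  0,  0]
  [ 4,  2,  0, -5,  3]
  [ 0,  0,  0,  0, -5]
J_3(-5) ⊕ J_2(-5)

The characteristic polynomial is
  det(x·I − A) = x^5 + 25*x^4 + 250*x^3 + 1250*x^2 + 3125*x + 3125 = (x + 5)^5

Eigenvalues and multiplicities (the geometric multiplicity of λ is n − rank(A − λI), which equals the number of Jordan blocks for λ):
  λ = -5: algebraic multiplicity = 5, geometric multiplicity = 2

Determining the block sizes for each eigenvalue:
  λ = -5: with am = 5 and gm = 2, the partition is not yet determined (e.g. several partitions of 5 into 2 parts exist). Let N = A − (-5)·I. Computing rank(N^1) = 3, rank(N^2) = 1, rank(N^3) = 0; the number of blocks of size ≥ j is rank(N^{j−1}) − rank(N^j), giving [2, 2, 1]. So we have 1 block(s) of size 3, 1 block(s) of size 2 → block sizes [3, 2]

Assembling the blocks gives a Jordan form
J =
  [-5,  1,  0,  0,  0]
  [ 0, -5,  1,  0,  0]
  [ 0,  0, -5,  0,  0]
  [ 0,  0,  0, -5,  1]
  [ 0,  0,  0,  0, -5]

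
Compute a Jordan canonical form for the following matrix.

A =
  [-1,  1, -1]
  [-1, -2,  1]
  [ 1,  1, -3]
J_3(-2)

The characteristic polynomial is
  det(x·I − A) = x^3 + 6*x^2 + 12*x + 8 = (x + 2)^3

Eigenvalues and multiplicities (the geometric multiplicity of λ is n − rank(A − λI), which equals the number of Jordan blocks for λ):
  λ = -2: algebraic multiplicity = 3, geometric multiplicity = 1

Determining the block sizes for each eigenvalue:
  λ = -2: one block (gm = 1), so the single block has size am = 3 → block sizes [3]

Assembling the blocks gives a Jordan form
J =
  [-2,  1,  0]
  [ 0, -2,  1]
  [ 0,  0, -2]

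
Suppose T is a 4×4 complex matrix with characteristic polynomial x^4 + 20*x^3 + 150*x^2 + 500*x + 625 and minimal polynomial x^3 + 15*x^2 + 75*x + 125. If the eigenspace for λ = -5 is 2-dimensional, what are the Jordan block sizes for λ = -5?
Block sizes for λ = -5: [3, 1]

Step 1 — from the characteristic polynomial, algebraic multiplicity of λ = -5 is 4. From dim ker(T − (-5)·I) = 2, there are exactly 2 Jordan blocks for λ = -5.
Step 2 — from the minimal polynomial, the factor (x + 5)^3 tells us the largest block for λ = -5 has size 3.
Step 3 — with total size 4, 2 blocks, and largest block 3, the block sizes (in nonincreasing order) are [3, 1].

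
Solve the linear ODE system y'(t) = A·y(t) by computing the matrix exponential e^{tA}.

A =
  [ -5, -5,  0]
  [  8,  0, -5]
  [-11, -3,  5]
e^{tA} =
  [-15*t^2/2 - 5*t + 1, 25*t^2/2 - 5*t, 25*t^2/2]
  [15*t^2/2 + 8*t, 1 - 25*t^2/2, -25*t^2/2 - 5*t]
  [-12*t^2 - 11*t, 20*t^2 - 3*t, 20*t^2 + 5*t + 1]

Strategy: write A = P · J · P⁻¹ where J is a Jordan canonical form, so e^{tA} = P · e^{tJ} · P⁻¹, and e^{tJ} can be computed block-by-block.

A has Jordan form
J =
  [0, 1, 0]
  [0, 0, 1]
  [0, 0, 0]
(up to reordering of blocks).

Per-block formulas:
  For a 3×3 Jordan block J_3(0): exp(t · J_3(0)) = e^(0t)·(I + t·N + (t^2/2)·N^2), where N is the 3×3 nilpotent shift.

After assembling e^{tJ} and conjugating by P, we get:

e^{tA} =
  [-15*t^2/2 - 5*t + 1, 25*t^2/2 - 5*t, 25*t^2/2]
  [15*t^2/2 + 8*t, 1 - 25*t^2/2, -25*t^2/2 - 5*t]
  [-12*t^2 - 11*t, 20*t^2 - 3*t, 20*t^2 + 5*t + 1]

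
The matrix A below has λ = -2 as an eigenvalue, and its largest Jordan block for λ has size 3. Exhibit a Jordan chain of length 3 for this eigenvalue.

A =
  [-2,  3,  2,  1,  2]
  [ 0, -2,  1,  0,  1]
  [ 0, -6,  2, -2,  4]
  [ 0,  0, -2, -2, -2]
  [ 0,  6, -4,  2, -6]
A Jordan chain for λ = -2 of length 3:
v_1 = (1, 0, -2, 0, 2)ᵀ
v_2 = (2, 1, 4, -2, -4)ᵀ
v_3 = (0, 0, 1, 0, 0)ᵀ

Let N = A − (-2)·I. We want v_3 with N^3 v_3 = 0 but N^2 v_3 ≠ 0; then v_{j-1} := N · v_j for j = 3, …, 2.

Pick v_3 = (0, 0, 1, 0, 0)ᵀ.
Then v_2 = N · v_3 = (2, 1, 4, -2, -4)ᵀ.
Then v_1 = N · v_2 = (1, 0, -2, 0, 2)ᵀ.

Sanity check: (A − (-2)·I) v_1 = (0, 0, 0, 0, 0)ᵀ = 0. ✓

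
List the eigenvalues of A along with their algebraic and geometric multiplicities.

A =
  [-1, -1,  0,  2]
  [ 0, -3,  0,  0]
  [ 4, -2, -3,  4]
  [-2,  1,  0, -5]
λ = -3: alg = 4, geom = 3

Step 1 — factor the characteristic polynomial to read off the algebraic multiplicities:
  χ_A(x) = (x + 3)^4

Step 2 — compute geometric multiplicities via the rank-nullity identity g(λ) = n − rank(A − λI):
  rank(A − (-3)·I) = 1, so dim ker(A − (-3)·I) = n − 1 = 3

Summary:
  λ = -3: algebraic multiplicity = 4, geometric multiplicity = 3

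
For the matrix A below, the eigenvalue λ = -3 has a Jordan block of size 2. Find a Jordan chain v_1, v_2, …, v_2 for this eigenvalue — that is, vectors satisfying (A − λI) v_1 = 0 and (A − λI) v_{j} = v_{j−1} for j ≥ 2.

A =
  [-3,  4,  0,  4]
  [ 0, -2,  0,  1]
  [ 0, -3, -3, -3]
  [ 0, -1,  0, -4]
A Jordan chain for λ = -3 of length 2:
v_1 = (4, 1, -3, -1)ᵀ
v_2 = (0, 1, 0, 0)ᵀ

Let N = A − (-3)·I. We want v_2 with N^2 v_2 = 0 but N^1 v_2 ≠ 0; then v_{j-1} := N · v_j for j = 2, …, 2.

Pick v_2 = (0, 1, 0, 0)ᵀ.
Then v_1 = N · v_2 = (4, 1, -3, -1)ᵀ.

Sanity check: (A − (-3)·I) v_1 = (0, 0, 0, 0)ᵀ = 0. ✓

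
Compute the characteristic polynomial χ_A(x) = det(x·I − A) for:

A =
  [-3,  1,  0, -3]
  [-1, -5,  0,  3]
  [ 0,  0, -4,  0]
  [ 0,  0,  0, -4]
x^4 + 16*x^3 + 96*x^2 + 256*x + 256

Expanding det(x·I − A) (e.g. by cofactor expansion or by noting that A is similar to its Jordan form J, which has the same characteristic polynomial as A) gives
  χ_A(x) = x^4 + 16*x^3 + 96*x^2 + 256*x + 256
which factors as (x + 4)^4. The eigenvalues (with algebraic multiplicities) are λ = -4 with multiplicity 4.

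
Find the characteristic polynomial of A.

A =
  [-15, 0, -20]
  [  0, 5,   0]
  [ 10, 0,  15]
x^3 - 5*x^2 - 25*x + 125

Expanding det(x·I − A) (e.g. by cofactor expansion or by noting that A is similar to its Jordan form J, which has the same characteristic polynomial as A) gives
  χ_A(x) = x^3 - 5*x^2 - 25*x + 125
which factors as (x - 5)^2*(x + 5). The eigenvalues (with algebraic multiplicities) are λ = -5 with multiplicity 1, λ = 5 with multiplicity 2.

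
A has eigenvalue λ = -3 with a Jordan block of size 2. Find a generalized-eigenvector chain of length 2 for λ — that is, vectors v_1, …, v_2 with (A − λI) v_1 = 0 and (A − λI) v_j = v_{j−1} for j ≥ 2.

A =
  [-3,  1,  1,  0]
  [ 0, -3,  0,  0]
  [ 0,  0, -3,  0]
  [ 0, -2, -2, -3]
A Jordan chain for λ = -3 of length 2:
v_1 = (1, 0, 0, -2)ᵀ
v_2 = (0, 1, 0, 0)ᵀ

Let N = A − (-3)·I. We want v_2 with N^2 v_2 = 0 but N^1 v_2 ≠ 0; then v_{j-1} := N · v_j for j = 2, …, 2.

Pick v_2 = (0, 1, 0, 0)ᵀ.
Then v_1 = N · v_2 = (1, 0, 0, -2)ᵀ.

Sanity check: (A − (-3)·I) v_1 = (0, 0, 0, 0)ᵀ = 0. ✓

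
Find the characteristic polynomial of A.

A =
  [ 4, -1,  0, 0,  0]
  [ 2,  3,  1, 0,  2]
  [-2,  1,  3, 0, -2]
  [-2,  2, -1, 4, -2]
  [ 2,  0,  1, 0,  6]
x^5 - 20*x^4 + 160*x^3 - 640*x^2 + 1280*x - 1024

Expanding det(x·I − A) (e.g. by cofactor expansion or by noting that A is similar to its Jordan form J, which has the same characteristic polynomial as A) gives
  χ_A(x) = x^5 - 20*x^4 + 160*x^3 - 640*x^2 + 1280*x - 1024
which factors as (x - 4)^5. The eigenvalues (with algebraic multiplicities) are λ = 4 with multiplicity 5.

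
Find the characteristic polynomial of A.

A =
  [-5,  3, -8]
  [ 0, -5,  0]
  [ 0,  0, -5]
x^3 + 15*x^2 + 75*x + 125

Expanding det(x·I − A) (e.g. by cofactor expansion or by noting that A is similar to its Jordan form J, which has the same characteristic polynomial as A) gives
  χ_A(x) = x^3 + 15*x^2 + 75*x + 125
which factors as (x + 5)^3. The eigenvalues (with algebraic multiplicities) are λ = -5 with multiplicity 3.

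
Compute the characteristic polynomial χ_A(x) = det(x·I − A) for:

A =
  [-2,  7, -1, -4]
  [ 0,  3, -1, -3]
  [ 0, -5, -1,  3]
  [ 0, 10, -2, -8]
x^4 + 8*x^3 + 24*x^2 + 32*x + 16

Expanding det(x·I − A) (e.g. by cofactor expansion or by noting that A is similar to its Jordan form J, which has the same characteristic polynomial as A) gives
  χ_A(x) = x^4 + 8*x^3 + 24*x^2 + 32*x + 16
which factors as (x + 2)^4. The eigenvalues (with algebraic multiplicities) are λ = -2 with multiplicity 4.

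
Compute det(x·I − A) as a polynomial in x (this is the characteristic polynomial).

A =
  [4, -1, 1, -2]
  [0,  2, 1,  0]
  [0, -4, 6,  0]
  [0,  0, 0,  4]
x^4 - 16*x^3 + 96*x^2 - 256*x + 256

Expanding det(x·I − A) (e.g. by cofactor expansion or by noting that A is similar to its Jordan form J, which has the same characteristic polynomial as A) gives
  χ_A(x) = x^4 - 16*x^3 + 96*x^2 - 256*x + 256
which factors as (x - 4)^4. The eigenvalues (with algebraic multiplicities) are λ = 4 with multiplicity 4.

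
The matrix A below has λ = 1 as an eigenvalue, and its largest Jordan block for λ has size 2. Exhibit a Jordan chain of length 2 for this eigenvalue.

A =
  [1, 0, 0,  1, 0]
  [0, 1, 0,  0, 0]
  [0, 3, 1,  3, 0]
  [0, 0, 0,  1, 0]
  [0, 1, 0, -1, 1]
A Jordan chain for λ = 1 of length 2:
v_1 = (0, 0, 3, 0, 1)ᵀ
v_2 = (0, 1, 0, 0, 0)ᵀ

Let N = A − (1)·I. We want v_2 with N^2 v_2 = 0 but N^1 v_2 ≠ 0; then v_{j-1} := N · v_j for j = 2, …, 2.

Pick v_2 = (0, 1, 0, 0, 0)ᵀ.
Then v_1 = N · v_2 = (0, 0, 3, 0, 1)ᵀ.

Sanity check: (A − (1)·I) v_1 = (0, 0, 0, 0, 0)ᵀ = 0. ✓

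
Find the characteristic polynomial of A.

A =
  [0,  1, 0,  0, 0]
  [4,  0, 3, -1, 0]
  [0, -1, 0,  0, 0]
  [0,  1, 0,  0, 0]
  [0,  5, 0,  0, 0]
x^5

Expanding det(x·I − A) (e.g. by cofactor expansion or by noting that A is similar to its Jordan form J, which has the same characteristic polynomial as A) gives
  χ_A(x) = x^5
which factors as x^5. The eigenvalues (with algebraic multiplicities) are λ = 0 with multiplicity 5.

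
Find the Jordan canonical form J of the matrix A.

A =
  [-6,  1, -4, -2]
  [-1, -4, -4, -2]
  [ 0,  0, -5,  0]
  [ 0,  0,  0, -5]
J_2(-5) ⊕ J_1(-5) ⊕ J_1(-5)

The characteristic polynomial is
  det(x·I − A) = x^4 + 20*x^3 + 150*x^2 + 500*x + 625 = (x + 5)^4

Eigenvalues and multiplicities (the geometric multiplicity of λ is n − rank(A − λI), which equals the number of Jordan blocks for λ):
  λ = -5: algebraic multiplicity = 4, geometric multiplicity = 3

Determining the block sizes for each eigenvalue:
  λ = -5: 3 blocks summing to 4 forces exactly one block of size 2 and the rest size 1 → block sizes [2, 1, 1]

Assembling the blocks gives a Jordan form
J =
  [-5,  1,  0,  0]
  [ 0, -5,  0,  0]
  [ 0,  0, -5,  0]
  [ 0,  0,  0, -5]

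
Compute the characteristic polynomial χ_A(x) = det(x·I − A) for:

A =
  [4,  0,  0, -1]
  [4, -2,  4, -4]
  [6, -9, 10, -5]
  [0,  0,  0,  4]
x^4 - 16*x^3 + 96*x^2 - 256*x + 256

Expanding det(x·I − A) (e.g. by cofactor expansion or by noting that A is similar to its Jordan form J, which has the same characteristic polynomial as A) gives
  χ_A(x) = x^4 - 16*x^3 + 96*x^2 - 256*x + 256
which factors as (x - 4)^4. The eigenvalues (with algebraic multiplicities) are λ = 4 with multiplicity 4.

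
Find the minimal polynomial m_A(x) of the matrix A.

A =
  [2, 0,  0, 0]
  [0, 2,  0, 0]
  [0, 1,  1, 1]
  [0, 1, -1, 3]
x^2 - 4*x + 4

The characteristic polynomial is χ_A(x) = (x - 2)^4, so the eigenvalues are known. The minimal polynomial is
  m_A(x) = Π_λ (x − λ)^{k_λ}
where k_λ is the size of the *largest* Jordan block for λ (equivalently, the smallest k with (A − λI)^k v = 0 for every generalised eigenvector v of λ).

  λ = 2: largest Jordan block has size 2, contributing (x − 2)^2

So m_A(x) = (x - 2)^2 = x^2 - 4*x + 4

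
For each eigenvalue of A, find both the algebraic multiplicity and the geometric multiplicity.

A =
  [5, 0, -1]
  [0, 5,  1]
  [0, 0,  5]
λ = 5: alg = 3, geom = 2

Step 1 — factor the characteristic polynomial to read off the algebraic multiplicities:
  χ_A(x) = (x - 5)^3

Step 2 — compute geometric multiplicities via the rank-nullity identity g(λ) = n − rank(A − λI):
  rank(A − (5)·I) = 1, so dim ker(A − (5)·I) = n − 1 = 2

Summary:
  λ = 5: algebraic multiplicity = 3, geometric multiplicity = 2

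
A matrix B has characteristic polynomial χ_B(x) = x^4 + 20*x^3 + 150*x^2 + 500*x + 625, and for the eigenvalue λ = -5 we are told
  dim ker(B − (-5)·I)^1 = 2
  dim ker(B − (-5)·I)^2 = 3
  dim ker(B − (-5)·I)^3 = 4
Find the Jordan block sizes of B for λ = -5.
Block sizes for λ = -5: [3, 1]

From the dimensions of kernels of powers, the number of Jordan blocks of size at least j is d_j − d_{j−1} where d_j = dim ker(N^j) (with d_0 = 0). Computing the differences gives [2, 1, 1].
The number of blocks of size exactly k is (#blocks of size ≥ k) − (#blocks of size ≥ k + 1), so the partition is: 1 block(s) of size 1, 1 block(s) of size 3.
In nonincreasing order the block sizes are [3, 1].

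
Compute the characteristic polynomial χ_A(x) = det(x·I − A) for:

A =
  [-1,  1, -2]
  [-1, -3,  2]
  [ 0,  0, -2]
x^3 + 6*x^2 + 12*x + 8

Expanding det(x·I − A) (e.g. by cofactor expansion or by noting that A is similar to its Jordan form J, which has the same characteristic polynomial as A) gives
  χ_A(x) = x^3 + 6*x^2 + 12*x + 8
which factors as (x + 2)^3. The eigenvalues (with algebraic multiplicities) are λ = -2 with multiplicity 3.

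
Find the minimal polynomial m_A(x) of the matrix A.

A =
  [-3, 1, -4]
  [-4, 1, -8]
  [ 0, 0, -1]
x^2 + 2*x + 1

The characteristic polynomial is χ_A(x) = (x + 1)^3, so the eigenvalues are known. The minimal polynomial is
  m_A(x) = Π_λ (x − λ)^{k_λ}
where k_λ is the size of the *largest* Jordan block for λ (equivalently, the smallest k with (A − λI)^k v = 0 for every generalised eigenvector v of λ).

  λ = -1: largest Jordan block has size 2, contributing (x + 1)^2

So m_A(x) = (x + 1)^2 = x^2 + 2*x + 1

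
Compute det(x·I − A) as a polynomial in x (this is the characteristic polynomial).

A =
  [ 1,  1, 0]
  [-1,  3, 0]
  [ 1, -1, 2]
x^3 - 6*x^2 + 12*x - 8

Expanding det(x·I − A) (e.g. by cofactor expansion or by noting that A is similar to its Jordan form J, which has the same characteristic polynomial as A) gives
  χ_A(x) = x^3 - 6*x^2 + 12*x - 8
which factors as (x - 2)^3. The eigenvalues (with algebraic multiplicities) are λ = 2 with multiplicity 3.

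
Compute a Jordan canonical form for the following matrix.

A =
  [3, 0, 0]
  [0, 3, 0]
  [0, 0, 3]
J_1(3) ⊕ J_1(3) ⊕ J_1(3)

The characteristic polynomial is
  det(x·I − A) = x^3 - 9*x^2 + 27*x - 27 = (x - 3)^3

Eigenvalues and multiplicities (the geometric multiplicity of λ is n − rank(A − λI), which equals the number of Jordan blocks for λ):
  λ = 3: algebraic multiplicity = 3, geometric multiplicity = 3

Determining the block sizes for each eigenvalue:
  λ = 3: gm = am = 3, so every block has size 1 → block sizes [1, 1, 1]

Assembling the blocks gives a Jordan form
J =
  [3, 0, 0]
  [0, 3, 0]
  [0, 0, 3]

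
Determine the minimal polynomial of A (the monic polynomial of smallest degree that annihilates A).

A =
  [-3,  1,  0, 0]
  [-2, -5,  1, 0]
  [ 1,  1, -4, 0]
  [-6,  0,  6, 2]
x^4 + 10*x^3 + 24*x^2 - 32*x - 128

The characteristic polynomial is χ_A(x) = (x - 2)*(x + 4)^3, so the eigenvalues are known. The minimal polynomial is
  m_A(x) = Π_λ (x − λ)^{k_λ}
where k_λ is the size of the *largest* Jordan block for λ (equivalently, the smallest k with (A − λI)^k v = 0 for every generalised eigenvector v of λ).

  λ = -4: largest Jordan block has size 3, contributing (x + 4)^3
  λ = 2: largest Jordan block has size 1, contributing (x − 2)

So m_A(x) = (x - 2)*(x + 4)^3 = x^4 + 10*x^3 + 24*x^2 - 32*x - 128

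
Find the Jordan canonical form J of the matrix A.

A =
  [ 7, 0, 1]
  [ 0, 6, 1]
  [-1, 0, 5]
J_3(6)

The characteristic polynomial is
  det(x·I − A) = x^3 - 18*x^2 + 108*x - 216 = (x - 6)^3

Eigenvalues and multiplicities (the geometric multiplicity of λ is n − rank(A − λI), which equals the number of Jordan blocks for λ):
  λ = 6: algebraic multiplicity = 3, geometric multiplicity = 1

Determining the block sizes for each eigenvalue:
  λ = 6: one block (gm = 1), so the single block has size am = 3 → block sizes [3]

Assembling the blocks gives a Jordan form
J =
  [6, 1, 0]
  [0, 6, 1]
  [0, 0, 6]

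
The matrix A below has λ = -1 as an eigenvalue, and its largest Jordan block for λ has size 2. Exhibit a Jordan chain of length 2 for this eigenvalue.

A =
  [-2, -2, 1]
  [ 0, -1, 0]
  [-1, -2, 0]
A Jordan chain for λ = -1 of length 2:
v_1 = (-1, 0, -1)ᵀ
v_2 = (1, 0, 0)ᵀ

Let N = A − (-1)·I. We want v_2 with N^2 v_2 = 0 but N^1 v_2 ≠ 0; then v_{j-1} := N · v_j for j = 2, …, 2.

Pick v_2 = (1, 0, 0)ᵀ.
Then v_1 = N · v_2 = (-1, 0, -1)ᵀ.

Sanity check: (A − (-1)·I) v_1 = (0, 0, 0)ᵀ = 0. ✓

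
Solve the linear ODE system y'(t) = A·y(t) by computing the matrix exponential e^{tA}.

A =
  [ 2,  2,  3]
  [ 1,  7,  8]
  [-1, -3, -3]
e^{tA} =
  [-t^2*exp(2*t)/2 + exp(2*t), t^2*exp(2*t)/2 + 2*t*exp(2*t), t^2*exp(2*t)/2 + 3*t*exp(2*t)]
  [-3*t^2*exp(2*t)/2 + t*exp(2*t), 3*t^2*exp(2*t)/2 + 5*t*exp(2*t) + exp(2*t), 3*t^2*exp(2*t)/2 + 8*t*exp(2*t)]
  [t^2*exp(2*t) - t*exp(2*t), -t^2*exp(2*t) - 3*t*exp(2*t), -t^2*exp(2*t) - 5*t*exp(2*t) + exp(2*t)]

Strategy: write A = P · J · P⁻¹ where J is a Jordan canonical form, so e^{tA} = P · e^{tJ} · P⁻¹, and e^{tJ} can be computed block-by-block.

A has Jordan form
J =
  [2, 1, 0]
  [0, 2, 1]
  [0, 0, 2]
(up to reordering of blocks).

Per-block formulas:
  For a 3×3 Jordan block J_3(2): exp(t · J_3(2)) = e^(2t)·(I + t·N + (t^2/2)·N^2), where N is the 3×3 nilpotent shift.

After assembling e^{tJ} and conjugating by P, we get:

e^{tA} =
  [-t^2*exp(2*t)/2 + exp(2*t), t^2*exp(2*t)/2 + 2*t*exp(2*t), t^2*exp(2*t)/2 + 3*t*exp(2*t)]
  [-3*t^2*exp(2*t)/2 + t*exp(2*t), 3*t^2*exp(2*t)/2 + 5*t*exp(2*t) + exp(2*t), 3*t^2*exp(2*t)/2 + 8*t*exp(2*t)]
  [t^2*exp(2*t) - t*exp(2*t), -t^2*exp(2*t) - 3*t*exp(2*t), -t^2*exp(2*t) - 5*t*exp(2*t) + exp(2*t)]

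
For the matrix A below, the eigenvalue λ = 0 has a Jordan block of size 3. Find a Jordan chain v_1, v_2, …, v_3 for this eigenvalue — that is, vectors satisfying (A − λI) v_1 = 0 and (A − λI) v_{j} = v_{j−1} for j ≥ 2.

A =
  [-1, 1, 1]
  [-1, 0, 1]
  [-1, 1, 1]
A Jordan chain for λ = 0 of length 3:
v_1 = (-1, 0, -1)ᵀ
v_2 = (-1, -1, -1)ᵀ
v_3 = (1, 0, 0)ᵀ

Let N = A − (0)·I. We want v_3 with N^3 v_3 = 0 but N^2 v_3 ≠ 0; then v_{j-1} := N · v_j for j = 3, …, 2.

Pick v_3 = (1, 0, 0)ᵀ.
Then v_2 = N · v_3 = (-1, -1, -1)ᵀ.
Then v_1 = N · v_2 = (-1, 0, -1)ᵀ.

Sanity check: (A − (0)·I) v_1 = (0, 0, 0)ᵀ = 0. ✓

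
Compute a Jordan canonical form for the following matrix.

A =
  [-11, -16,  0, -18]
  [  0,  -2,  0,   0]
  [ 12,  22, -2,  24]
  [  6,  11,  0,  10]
J_2(-2) ⊕ J_1(-2) ⊕ J_1(1)

The characteristic polynomial is
  det(x·I − A) = x^4 + 5*x^3 + 6*x^2 - 4*x - 8 = (x - 1)*(x + 2)^3

Eigenvalues and multiplicities (the geometric multiplicity of λ is n − rank(A − λI), which equals the number of Jordan blocks for λ):
  λ = -2: algebraic multiplicity = 3, geometric multiplicity = 2
  λ = 1: algebraic multiplicity = 1, geometric multiplicity = 1

Determining the block sizes for each eigenvalue:
  λ = -2: 2 blocks summing to 3 forces exactly one block of size 2 and the rest size 1 → block sizes [2, 1]
  λ = 1: one block (gm = 1), so the single block has size am = 1 → block sizes [1]

Assembling the blocks gives a Jordan form
J =
  [-2,  1,  0, 0]
  [ 0, -2,  0, 0]
  [ 0,  0, -2, 0]
  [ 0,  0,  0, 1]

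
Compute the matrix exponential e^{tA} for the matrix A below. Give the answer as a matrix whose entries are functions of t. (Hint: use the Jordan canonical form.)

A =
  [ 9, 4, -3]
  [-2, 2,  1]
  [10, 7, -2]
e^{tA} =
  [-t^2*exp(3*t) + 6*t*exp(3*t) + exp(3*t), -t^2*exp(3*t)/2 + 4*t*exp(3*t), t^2*exp(3*t)/2 - 3*t*exp(3*t)]
  [-2*t*exp(3*t), -t*exp(3*t) + exp(3*t), t*exp(3*t)]
  [-2*t^2*exp(3*t) + 10*t*exp(3*t), -t^2*exp(3*t) + 7*t*exp(3*t), t^2*exp(3*t) - 5*t*exp(3*t) + exp(3*t)]

Strategy: write A = P · J · P⁻¹ where J is a Jordan canonical form, so e^{tA} = P · e^{tJ} · P⁻¹, and e^{tJ} can be computed block-by-block.

A has Jordan form
J =
  [3, 1, 0]
  [0, 3, 1]
  [0, 0, 3]
(up to reordering of blocks).

Per-block formulas:
  For a 3×3 Jordan block J_3(3): exp(t · J_3(3)) = e^(3t)·(I + t·N + (t^2/2)·N^2), where N is the 3×3 nilpotent shift.

After assembling e^{tJ} and conjugating by P, we get:

e^{tA} =
  [-t^2*exp(3*t) + 6*t*exp(3*t) + exp(3*t), -t^2*exp(3*t)/2 + 4*t*exp(3*t), t^2*exp(3*t)/2 - 3*t*exp(3*t)]
  [-2*t*exp(3*t), -t*exp(3*t) + exp(3*t), t*exp(3*t)]
  [-2*t^2*exp(3*t) + 10*t*exp(3*t), -t^2*exp(3*t) + 7*t*exp(3*t), t^2*exp(3*t) - 5*t*exp(3*t) + exp(3*t)]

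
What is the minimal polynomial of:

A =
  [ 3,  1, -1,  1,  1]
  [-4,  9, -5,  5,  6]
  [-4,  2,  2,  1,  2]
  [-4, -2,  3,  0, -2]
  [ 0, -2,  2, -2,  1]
x^3 - 9*x^2 + 27*x - 27

The characteristic polynomial is χ_A(x) = (x - 3)^5, so the eigenvalues are known. The minimal polynomial is
  m_A(x) = Π_λ (x − λ)^{k_λ}
where k_λ is the size of the *largest* Jordan block for λ (equivalently, the smallest k with (A − λI)^k v = 0 for every generalised eigenvector v of λ).

  λ = 3: largest Jordan block has size 3, contributing (x − 3)^3

So m_A(x) = (x - 3)^3 = x^3 - 9*x^2 + 27*x - 27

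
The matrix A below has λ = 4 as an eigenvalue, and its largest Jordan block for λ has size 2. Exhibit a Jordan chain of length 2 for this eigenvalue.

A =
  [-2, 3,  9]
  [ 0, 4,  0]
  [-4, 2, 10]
A Jordan chain for λ = 4 of length 2:
v_1 = (-6, 0, -4)ᵀ
v_2 = (1, 0, 0)ᵀ

Let N = A − (4)·I. We want v_2 with N^2 v_2 = 0 but N^1 v_2 ≠ 0; then v_{j-1} := N · v_j for j = 2, …, 2.

Pick v_2 = (1, 0, 0)ᵀ.
Then v_1 = N · v_2 = (-6, 0, -4)ᵀ.

Sanity check: (A − (4)·I) v_1 = (0, 0, 0)ᵀ = 0. ✓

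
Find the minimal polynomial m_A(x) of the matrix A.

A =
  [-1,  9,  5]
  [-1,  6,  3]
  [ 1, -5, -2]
x^3 - 3*x^2 + 3*x - 1

The characteristic polynomial is χ_A(x) = (x - 1)^3, so the eigenvalues are known. The minimal polynomial is
  m_A(x) = Π_λ (x − λ)^{k_λ}
where k_λ is the size of the *largest* Jordan block for λ (equivalently, the smallest k with (A − λI)^k v = 0 for every generalised eigenvector v of λ).

  λ = 1: largest Jordan block has size 3, contributing (x − 1)^3

So m_A(x) = (x - 1)^3 = x^3 - 3*x^2 + 3*x - 1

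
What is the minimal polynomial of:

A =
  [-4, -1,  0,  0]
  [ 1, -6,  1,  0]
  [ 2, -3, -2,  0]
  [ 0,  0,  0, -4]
x^3 + 12*x^2 + 48*x + 64

The characteristic polynomial is χ_A(x) = (x + 4)^4, so the eigenvalues are known. The minimal polynomial is
  m_A(x) = Π_λ (x − λ)^{k_λ}
where k_λ is the size of the *largest* Jordan block for λ (equivalently, the smallest k with (A − λI)^k v = 0 for every generalised eigenvector v of λ).

  λ = -4: largest Jordan block has size 3, contributing (x + 4)^3

So m_A(x) = (x + 4)^3 = x^3 + 12*x^2 + 48*x + 64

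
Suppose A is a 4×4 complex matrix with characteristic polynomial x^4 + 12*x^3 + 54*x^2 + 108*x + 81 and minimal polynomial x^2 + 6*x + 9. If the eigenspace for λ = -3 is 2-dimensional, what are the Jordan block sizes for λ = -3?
Block sizes for λ = -3: [2, 2]

Step 1 — from the characteristic polynomial, algebraic multiplicity of λ = -3 is 4. From dim ker(A − (-3)·I) = 2, there are exactly 2 Jordan blocks for λ = -3.
Step 2 — from the minimal polynomial, the factor (x + 3)^2 tells us the largest block for λ = -3 has size 2.
Step 3 — with total size 4, 2 blocks, and largest block 2, the block sizes (in nonincreasing order) are [2, 2].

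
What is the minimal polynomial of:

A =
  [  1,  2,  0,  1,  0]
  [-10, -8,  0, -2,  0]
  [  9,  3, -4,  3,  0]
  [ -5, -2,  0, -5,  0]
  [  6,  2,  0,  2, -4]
x^2 + 8*x + 16

The characteristic polynomial is χ_A(x) = (x + 4)^5, so the eigenvalues are known. The minimal polynomial is
  m_A(x) = Π_λ (x − λ)^{k_λ}
where k_λ is the size of the *largest* Jordan block for λ (equivalently, the smallest k with (A − λI)^k v = 0 for every generalised eigenvector v of λ).

  λ = -4: largest Jordan block has size 2, contributing (x + 4)^2

So m_A(x) = (x + 4)^2 = x^2 + 8*x + 16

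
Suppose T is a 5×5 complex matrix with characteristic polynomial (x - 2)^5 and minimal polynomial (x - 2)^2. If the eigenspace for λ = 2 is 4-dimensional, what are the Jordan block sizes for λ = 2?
Block sizes for λ = 2: [2, 1, 1, 1]

Step 1 — from the characteristic polynomial, algebraic multiplicity of λ = 2 is 5. From dim ker(T − (2)·I) = 4, there are exactly 4 Jordan blocks for λ = 2.
Step 2 — from the minimal polynomial, the factor (x − 2)^2 tells us the largest block for λ = 2 has size 2.
Step 3 — with total size 5, 4 blocks, and largest block 2, the block sizes (in nonincreasing order) are [2, 1, 1, 1].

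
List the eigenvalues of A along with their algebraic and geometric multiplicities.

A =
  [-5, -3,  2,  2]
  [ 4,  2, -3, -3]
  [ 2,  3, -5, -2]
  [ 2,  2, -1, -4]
λ = -3: alg = 4, geom = 2

Step 1 — factor the characteristic polynomial to read off the algebraic multiplicities:
  χ_A(x) = (x + 3)^4

Step 2 — compute geometric multiplicities via the rank-nullity identity g(λ) = n − rank(A − λI):
  rank(A − (-3)·I) = 2, so dim ker(A − (-3)·I) = n − 2 = 2

Summary:
  λ = -3: algebraic multiplicity = 4, geometric multiplicity = 2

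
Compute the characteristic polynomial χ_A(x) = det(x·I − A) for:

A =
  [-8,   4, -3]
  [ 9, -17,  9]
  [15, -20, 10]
x^3 + 15*x^2 + 75*x + 125

Expanding det(x·I − A) (e.g. by cofactor expansion or by noting that A is similar to its Jordan form J, which has the same characteristic polynomial as A) gives
  χ_A(x) = x^3 + 15*x^2 + 75*x + 125
which factors as (x + 5)^3. The eigenvalues (with algebraic multiplicities) are λ = -5 with multiplicity 3.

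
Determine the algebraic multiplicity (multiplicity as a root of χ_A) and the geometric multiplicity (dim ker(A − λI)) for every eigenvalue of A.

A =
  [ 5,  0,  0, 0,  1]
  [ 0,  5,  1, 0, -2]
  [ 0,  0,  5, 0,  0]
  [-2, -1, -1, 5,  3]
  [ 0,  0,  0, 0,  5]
λ = 5: alg = 5, geom = 2

Step 1 — factor the characteristic polynomial to read off the algebraic multiplicities:
  χ_A(x) = (x - 5)^5

Step 2 — compute geometric multiplicities via the rank-nullity identity g(λ) = n − rank(A − λI):
  rank(A − (5)·I) = 3, so dim ker(A − (5)·I) = n − 3 = 2

Summary:
  λ = 5: algebraic multiplicity = 5, geometric multiplicity = 2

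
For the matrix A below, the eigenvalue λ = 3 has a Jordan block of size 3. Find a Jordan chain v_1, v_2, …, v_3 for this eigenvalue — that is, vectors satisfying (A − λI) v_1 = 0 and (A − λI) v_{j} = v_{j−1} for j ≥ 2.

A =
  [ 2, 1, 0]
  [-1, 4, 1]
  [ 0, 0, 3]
A Jordan chain for λ = 3 of length 3:
v_1 = (1, 1, 0)ᵀ
v_2 = (0, 1, 0)ᵀ
v_3 = (0, 0, 1)ᵀ

Let N = A − (3)·I. We want v_3 with N^3 v_3 = 0 but N^2 v_3 ≠ 0; then v_{j-1} := N · v_j for j = 3, …, 2.

Pick v_3 = (0, 0, 1)ᵀ.
Then v_2 = N · v_3 = (0, 1, 0)ᵀ.
Then v_1 = N · v_2 = (1, 1, 0)ᵀ.

Sanity check: (A − (3)·I) v_1 = (0, 0, 0)ᵀ = 0. ✓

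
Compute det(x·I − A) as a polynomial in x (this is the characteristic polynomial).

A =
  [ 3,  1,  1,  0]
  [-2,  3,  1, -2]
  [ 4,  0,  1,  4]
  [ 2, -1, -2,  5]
x^4 - 12*x^3 + 54*x^2 - 108*x + 81

Expanding det(x·I − A) (e.g. by cofactor expansion or by noting that A is similar to its Jordan form J, which has the same characteristic polynomial as A) gives
  χ_A(x) = x^4 - 12*x^3 + 54*x^2 - 108*x + 81
which factors as (x - 3)^4. The eigenvalues (with algebraic multiplicities) are λ = 3 with multiplicity 4.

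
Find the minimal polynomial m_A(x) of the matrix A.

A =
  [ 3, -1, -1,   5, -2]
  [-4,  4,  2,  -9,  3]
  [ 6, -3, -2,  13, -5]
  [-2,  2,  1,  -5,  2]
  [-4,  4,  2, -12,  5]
x^3 - 3*x^2 + 3*x - 1

The characteristic polynomial is χ_A(x) = (x - 1)^5, so the eigenvalues are known. The minimal polynomial is
  m_A(x) = Π_λ (x − λ)^{k_λ}
where k_λ is the size of the *largest* Jordan block for λ (equivalently, the smallest k with (A − λI)^k v = 0 for every generalised eigenvector v of λ).

  λ = 1: largest Jordan block has size 3, contributing (x − 1)^3

So m_A(x) = (x - 1)^3 = x^3 - 3*x^2 + 3*x - 1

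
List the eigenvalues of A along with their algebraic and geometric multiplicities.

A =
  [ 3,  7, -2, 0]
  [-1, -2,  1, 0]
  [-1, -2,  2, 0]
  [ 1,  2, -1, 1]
λ = 1: alg = 4, geom = 2

Step 1 — factor the characteristic polynomial to read off the algebraic multiplicities:
  χ_A(x) = (x - 1)^4

Step 2 — compute geometric multiplicities via the rank-nullity identity g(λ) = n − rank(A − λI):
  rank(A − (1)·I) = 2, so dim ker(A − (1)·I) = n − 2 = 2

Summary:
  λ = 1: algebraic multiplicity = 4, geometric multiplicity = 2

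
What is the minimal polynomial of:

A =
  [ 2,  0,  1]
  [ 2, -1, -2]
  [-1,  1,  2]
x^3 - 3*x^2 + 3*x - 1

The characteristic polynomial is χ_A(x) = (x - 1)^3, so the eigenvalues are known. The minimal polynomial is
  m_A(x) = Π_λ (x − λ)^{k_λ}
where k_λ is the size of the *largest* Jordan block for λ (equivalently, the smallest k with (A − λI)^k v = 0 for every generalised eigenvector v of λ).

  λ = 1: largest Jordan block has size 3, contributing (x − 1)^3

So m_A(x) = (x - 1)^3 = x^3 - 3*x^2 + 3*x - 1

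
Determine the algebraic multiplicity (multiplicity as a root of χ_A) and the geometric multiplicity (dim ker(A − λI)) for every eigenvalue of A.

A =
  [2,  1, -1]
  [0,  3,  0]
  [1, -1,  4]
λ = 3: alg = 3, geom = 2

Step 1 — factor the characteristic polynomial to read off the algebraic multiplicities:
  χ_A(x) = (x - 3)^3

Step 2 — compute geometric multiplicities via the rank-nullity identity g(λ) = n − rank(A − λI):
  rank(A − (3)·I) = 1, so dim ker(A − (3)·I) = n − 1 = 2

Summary:
  λ = 3: algebraic multiplicity = 3, geometric multiplicity = 2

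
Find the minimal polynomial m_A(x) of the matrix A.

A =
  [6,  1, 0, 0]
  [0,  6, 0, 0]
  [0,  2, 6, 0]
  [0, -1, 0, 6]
x^2 - 12*x + 36

The characteristic polynomial is χ_A(x) = (x - 6)^4, so the eigenvalues are known. The minimal polynomial is
  m_A(x) = Π_λ (x − λ)^{k_λ}
where k_λ is the size of the *largest* Jordan block for λ (equivalently, the smallest k with (A − λI)^k v = 0 for every generalised eigenvector v of λ).

  λ = 6: largest Jordan block has size 2, contributing (x − 6)^2

So m_A(x) = (x - 6)^2 = x^2 - 12*x + 36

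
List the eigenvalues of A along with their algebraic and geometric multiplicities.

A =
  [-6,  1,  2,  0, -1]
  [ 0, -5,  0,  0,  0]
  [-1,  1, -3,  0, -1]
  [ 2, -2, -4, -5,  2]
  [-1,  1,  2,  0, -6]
λ = -5: alg = 5, geom = 4

Step 1 — factor the characteristic polynomial to read off the algebraic multiplicities:
  χ_A(x) = (x + 5)^5

Step 2 — compute geometric multiplicities via the rank-nullity identity g(λ) = n − rank(A − λI):
  rank(A − (-5)·I) = 1, so dim ker(A − (-5)·I) = n − 1 = 4

Summary:
  λ = -5: algebraic multiplicity = 5, geometric multiplicity = 4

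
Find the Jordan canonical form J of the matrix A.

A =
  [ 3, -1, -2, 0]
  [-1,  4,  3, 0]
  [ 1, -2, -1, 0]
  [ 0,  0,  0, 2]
J_3(2) ⊕ J_1(2)

The characteristic polynomial is
  det(x·I − A) = x^4 - 8*x^3 + 24*x^2 - 32*x + 16 = (x - 2)^4

Eigenvalues and multiplicities (the geometric multiplicity of λ is n − rank(A − λI), which equals the number of Jordan blocks for λ):
  λ = 2: algebraic multiplicity = 4, geometric multiplicity = 2

Determining the block sizes for each eigenvalue:
  λ = 2: with am = 4 and gm = 2, the partition is not yet determined (e.g. several partitions of 4 into 2 parts exist). Let N = A − (2)·I. Computing rank(N^1) = 2, rank(N^2) = 1, rank(N^3) = 0; the number of blocks of size ≥ j is rank(N^{j−1}) − rank(N^j), giving [2, 1, 1]. So we have 1 block(s) of size 3, 1 block(s) of size 1 → block sizes [3, 1]

Assembling the blocks gives a Jordan form
J =
  [2, 1, 0, 0]
  [0, 2, 1, 0]
  [0, 0, 2, 0]
  [0, 0, 0, 2]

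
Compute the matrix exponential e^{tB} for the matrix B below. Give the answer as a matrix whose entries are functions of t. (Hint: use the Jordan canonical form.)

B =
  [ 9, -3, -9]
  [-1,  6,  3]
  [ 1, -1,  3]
e^{tB} =
  [3*t^2*exp(6*t)/2 + 3*t*exp(6*t) + exp(6*t), -3*t*exp(6*t), -9*t^2*exp(6*t)/2 - 9*t*exp(6*t)]
  [-t*exp(6*t), exp(6*t), 3*t*exp(6*t)]
  [t^2*exp(6*t)/2 + t*exp(6*t), -t*exp(6*t), -3*t^2*exp(6*t)/2 - 3*t*exp(6*t) + exp(6*t)]

Strategy: write B = P · J · P⁻¹ where J is a Jordan canonical form, so e^{tB} = P · e^{tJ} · P⁻¹, and e^{tJ} can be computed block-by-block.

B has Jordan form
J =
  [6, 1, 0]
  [0, 6, 1]
  [0, 0, 6]
(up to reordering of blocks).

Per-block formulas:
  For a 3×3 Jordan block J_3(6): exp(t · J_3(6)) = e^(6t)·(I + t·N + (t^2/2)·N^2), where N is the 3×3 nilpotent shift.

After assembling e^{tJ} and conjugating by P, we get:

e^{tB} =
  [3*t^2*exp(6*t)/2 + 3*t*exp(6*t) + exp(6*t), -3*t*exp(6*t), -9*t^2*exp(6*t)/2 - 9*t*exp(6*t)]
  [-t*exp(6*t), exp(6*t), 3*t*exp(6*t)]
  [t^2*exp(6*t)/2 + t*exp(6*t), -t*exp(6*t), -3*t^2*exp(6*t)/2 - 3*t*exp(6*t) + exp(6*t)]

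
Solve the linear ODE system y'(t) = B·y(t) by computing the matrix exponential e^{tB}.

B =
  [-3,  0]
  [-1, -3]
e^{tB} =
  [exp(-3*t), 0]
  [-t*exp(-3*t), exp(-3*t)]

Strategy: write B = P · J · P⁻¹ where J is a Jordan canonical form, so e^{tB} = P · e^{tJ} · P⁻¹, and e^{tJ} can be computed block-by-block.

B has Jordan form
J =
  [-3,  1]
  [ 0, -3]
(up to reordering of blocks).

Per-block formulas:
  For a 2×2 Jordan block J_2(-3): exp(t · J_2(-3)) = e^(-3t)·(I + t·N), where N is the 2×2 nilpotent shift.

After assembling e^{tJ} and conjugating by P, we get:

e^{tB} =
  [exp(-3*t), 0]
  [-t*exp(-3*t), exp(-3*t)]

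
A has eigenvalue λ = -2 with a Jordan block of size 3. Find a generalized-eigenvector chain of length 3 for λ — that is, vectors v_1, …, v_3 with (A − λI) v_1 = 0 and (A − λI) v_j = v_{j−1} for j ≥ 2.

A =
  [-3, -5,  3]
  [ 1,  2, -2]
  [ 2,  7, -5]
A Jordan chain for λ = -2 of length 3:
v_1 = (2, -1, -1)ᵀ
v_2 = (-1, 1, 2)ᵀ
v_3 = (1, 0, 0)ᵀ

Let N = A − (-2)·I. We want v_3 with N^3 v_3 = 0 but N^2 v_3 ≠ 0; then v_{j-1} := N · v_j for j = 3, …, 2.

Pick v_3 = (1, 0, 0)ᵀ.
Then v_2 = N · v_3 = (-1, 1, 2)ᵀ.
Then v_1 = N · v_2 = (2, -1, -1)ᵀ.

Sanity check: (A − (-2)·I) v_1 = (0, 0, 0)ᵀ = 0. ✓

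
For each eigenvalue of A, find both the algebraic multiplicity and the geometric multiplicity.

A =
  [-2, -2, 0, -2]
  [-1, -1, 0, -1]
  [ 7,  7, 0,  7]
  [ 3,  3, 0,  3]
λ = 0: alg = 4, geom = 3

Step 1 — factor the characteristic polynomial to read off the algebraic multiplicities:
  χ_A(x) = x^4

Step 2 — compute geometric multiplicities via the rank-nullity identity g(λ) = n − rank(A − λI):
  rank(A − (0)·I) = 1, so dim ker(A − (0)·I) = n − 1 = 3

Summary:
  λ = 0: algebraic multiplicity = 4, geometric multiplicity = 3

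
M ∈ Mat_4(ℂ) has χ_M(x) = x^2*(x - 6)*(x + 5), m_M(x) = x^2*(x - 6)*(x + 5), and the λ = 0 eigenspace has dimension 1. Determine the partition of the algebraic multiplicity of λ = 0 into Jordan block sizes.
Block sizes for λ = 0: [2]

Step 1 — from the characteristic polynomial, algebraic multiplicity of λ = 0 is 2. From dim ker(M − (0)·I) = 1, there are exactly 1 Jordan blocks for λ = 0.
Step 2 — from the minimal polynomial, the factor (x − 0)^2 tells us the largest block for λ = 0 has size 2.
Step 3 — with total size 2, 1 blocks, and largest block 2, the block sizes (in nonincreasing order) are [2].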